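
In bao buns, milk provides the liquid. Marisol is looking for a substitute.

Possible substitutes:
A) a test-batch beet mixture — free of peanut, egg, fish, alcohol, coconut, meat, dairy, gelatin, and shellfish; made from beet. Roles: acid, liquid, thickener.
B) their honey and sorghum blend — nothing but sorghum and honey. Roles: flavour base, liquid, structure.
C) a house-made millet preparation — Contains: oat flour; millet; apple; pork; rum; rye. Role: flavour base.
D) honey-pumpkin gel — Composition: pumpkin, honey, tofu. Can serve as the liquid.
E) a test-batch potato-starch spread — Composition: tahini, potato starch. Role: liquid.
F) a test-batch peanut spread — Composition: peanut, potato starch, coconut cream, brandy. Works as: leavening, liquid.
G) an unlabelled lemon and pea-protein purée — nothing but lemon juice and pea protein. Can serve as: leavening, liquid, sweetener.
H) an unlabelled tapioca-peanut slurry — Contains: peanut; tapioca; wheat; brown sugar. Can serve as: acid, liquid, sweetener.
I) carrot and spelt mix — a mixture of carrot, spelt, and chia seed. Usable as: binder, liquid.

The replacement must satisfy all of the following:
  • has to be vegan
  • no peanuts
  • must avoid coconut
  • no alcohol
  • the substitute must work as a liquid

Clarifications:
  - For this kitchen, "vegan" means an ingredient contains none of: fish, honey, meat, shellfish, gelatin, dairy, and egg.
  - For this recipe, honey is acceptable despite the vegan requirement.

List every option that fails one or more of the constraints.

A: nothing on the exclusion list — keep
B: honey is permitted under the vegan carve-out; nothing else excluded — OK
C: not usable as a liquid; has pork, so not vegan (and 1 more) — reject
D: honey is permitted under the vegan carve-out; nothing else excluded — OK
E: works as a liquid, no peanut, no coconut — valid
F: has coconut cream, so not coconut-free; has peanut, so not peanut-free (and 1 more) — reject
G: works as a liquid, vegan, no alcohol — keep
H: has peanut, so not peanut-free — reject
I: nothing on the exclusion list — valid

C, F, H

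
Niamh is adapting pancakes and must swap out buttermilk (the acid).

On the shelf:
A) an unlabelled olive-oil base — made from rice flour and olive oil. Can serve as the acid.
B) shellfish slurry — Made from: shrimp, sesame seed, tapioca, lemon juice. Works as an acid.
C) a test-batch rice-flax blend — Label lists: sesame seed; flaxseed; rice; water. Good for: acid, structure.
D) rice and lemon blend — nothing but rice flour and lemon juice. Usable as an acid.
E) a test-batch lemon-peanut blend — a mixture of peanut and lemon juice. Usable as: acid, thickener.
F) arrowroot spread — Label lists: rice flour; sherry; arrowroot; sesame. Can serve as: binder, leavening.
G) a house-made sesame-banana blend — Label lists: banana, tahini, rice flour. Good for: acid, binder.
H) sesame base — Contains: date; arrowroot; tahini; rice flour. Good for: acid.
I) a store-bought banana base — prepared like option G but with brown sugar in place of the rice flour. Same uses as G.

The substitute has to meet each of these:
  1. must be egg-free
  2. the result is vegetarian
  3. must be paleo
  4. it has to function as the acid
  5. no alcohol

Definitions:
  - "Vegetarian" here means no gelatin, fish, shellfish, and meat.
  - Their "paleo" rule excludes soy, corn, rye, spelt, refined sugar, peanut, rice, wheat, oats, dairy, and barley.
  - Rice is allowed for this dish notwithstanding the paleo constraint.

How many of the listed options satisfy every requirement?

5

A: rice is permitted under the paleo carve-out; nothing else excluded — valid
B: has shrimp, so not vegetarian — reject
C: rice is permitted under the paleo carve-out; nothing else excluded — OK
D: rice is permitted under the paleo carve-out; nothing else excluded — keep
E: has peanut, so not paleo — out
F: not usable as an acid; has sherry, so not alcohol-free — out
G: rice is permitted under the paleo carve-out; nothing else excluded — valid
H: rice is permitted under the paleo carve-out; nothing else excluded — keep
I: has brown sugar, so not paleo — reject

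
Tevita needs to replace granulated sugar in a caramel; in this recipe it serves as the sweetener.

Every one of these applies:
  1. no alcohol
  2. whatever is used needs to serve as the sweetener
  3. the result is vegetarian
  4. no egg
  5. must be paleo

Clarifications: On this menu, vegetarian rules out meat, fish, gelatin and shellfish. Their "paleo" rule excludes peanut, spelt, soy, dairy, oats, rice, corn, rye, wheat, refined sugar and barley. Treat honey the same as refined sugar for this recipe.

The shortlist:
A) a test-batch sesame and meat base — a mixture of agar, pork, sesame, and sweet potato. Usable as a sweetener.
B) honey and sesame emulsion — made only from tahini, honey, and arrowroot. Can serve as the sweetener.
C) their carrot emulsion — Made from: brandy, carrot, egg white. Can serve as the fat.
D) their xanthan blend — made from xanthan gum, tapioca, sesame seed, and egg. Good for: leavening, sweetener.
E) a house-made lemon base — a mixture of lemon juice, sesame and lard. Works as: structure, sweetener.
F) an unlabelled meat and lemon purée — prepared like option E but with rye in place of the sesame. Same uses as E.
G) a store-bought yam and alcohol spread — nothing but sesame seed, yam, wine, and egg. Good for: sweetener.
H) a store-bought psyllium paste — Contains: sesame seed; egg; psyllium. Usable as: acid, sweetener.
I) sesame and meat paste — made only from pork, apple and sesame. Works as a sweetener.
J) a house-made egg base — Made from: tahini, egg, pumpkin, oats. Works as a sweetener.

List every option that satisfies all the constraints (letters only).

A: has pork, so not vegetarian — out
B: has honey, so not paleo — reject
C: not usable as a sweetener; has brandy, so not alcohol-free (and 1 more) — no
D: has egg, so not egg-free — no
E: has lard, so not vegetarian — reject
F: has lard, so not vegetarian; has rye, so not paleo — no
G: has wine, so not alcohol-free; has egg, so not egg-free — reject
H: has egg, so not egg-free — out
I: has pork, so not vegetarian — no
J: has oats, so not paleo; has egg, so not egg-free — no

none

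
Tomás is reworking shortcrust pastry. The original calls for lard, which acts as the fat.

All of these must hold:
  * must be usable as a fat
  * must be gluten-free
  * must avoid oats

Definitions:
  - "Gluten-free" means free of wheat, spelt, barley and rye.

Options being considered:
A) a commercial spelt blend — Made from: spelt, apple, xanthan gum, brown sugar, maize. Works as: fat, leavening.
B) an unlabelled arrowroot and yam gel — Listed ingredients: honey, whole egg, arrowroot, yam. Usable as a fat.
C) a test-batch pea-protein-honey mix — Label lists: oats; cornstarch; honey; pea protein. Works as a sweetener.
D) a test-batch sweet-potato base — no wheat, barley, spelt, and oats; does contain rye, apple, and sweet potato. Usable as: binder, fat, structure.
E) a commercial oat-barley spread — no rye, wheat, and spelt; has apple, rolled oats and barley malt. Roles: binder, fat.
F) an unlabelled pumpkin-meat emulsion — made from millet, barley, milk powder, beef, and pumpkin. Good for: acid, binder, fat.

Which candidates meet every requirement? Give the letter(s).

A: has spelt, so not gluten-free — reject
B: gluten-free, no oats — valid
C: not usable as a fat; has oats, so not oat-free — out
D: has rye, so not gluten-free — no
E: has barley malt, so not gluten-free; has rolled oats, so not oat-free — reject
F: has barley, so not gluten-free — no

B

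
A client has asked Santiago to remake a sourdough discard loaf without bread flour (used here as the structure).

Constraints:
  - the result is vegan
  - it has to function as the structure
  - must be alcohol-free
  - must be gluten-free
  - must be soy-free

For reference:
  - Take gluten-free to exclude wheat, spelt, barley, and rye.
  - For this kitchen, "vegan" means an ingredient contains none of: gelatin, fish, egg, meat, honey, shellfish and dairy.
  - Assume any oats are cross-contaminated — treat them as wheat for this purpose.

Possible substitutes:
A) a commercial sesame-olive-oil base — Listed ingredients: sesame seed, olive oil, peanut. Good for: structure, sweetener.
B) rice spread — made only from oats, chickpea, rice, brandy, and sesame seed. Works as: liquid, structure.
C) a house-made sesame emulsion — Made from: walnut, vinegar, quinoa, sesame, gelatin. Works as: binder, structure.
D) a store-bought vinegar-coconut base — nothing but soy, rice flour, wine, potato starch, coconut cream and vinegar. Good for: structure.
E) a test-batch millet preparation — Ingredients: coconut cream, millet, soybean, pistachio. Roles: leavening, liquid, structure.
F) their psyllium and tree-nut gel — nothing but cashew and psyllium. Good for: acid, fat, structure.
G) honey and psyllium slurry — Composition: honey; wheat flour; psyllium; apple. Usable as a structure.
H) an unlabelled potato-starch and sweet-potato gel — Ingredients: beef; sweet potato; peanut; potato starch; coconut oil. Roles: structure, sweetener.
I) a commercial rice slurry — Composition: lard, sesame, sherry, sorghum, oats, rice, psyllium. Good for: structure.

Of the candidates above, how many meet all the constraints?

A: works as a structure, gluten-free, no alcohol — valid
B: has oats, so not gluten-free; has brandy, so not alcohol-free — reject
C: has gelatin, so not vegan — out
D: has wine, so not alcohol-free; has soy, so not soy-free — out
E: has soybean, so not soy-free — reject
F: only cashew and psyllium; none excluded — keep
G: has wheat flour, so not gluten-free; has honey, so not vegan — out
H: has beef, so not vegan — out
I: has oats, so not gluten-free; has lard, so not vegan (and 1 more) — reject

2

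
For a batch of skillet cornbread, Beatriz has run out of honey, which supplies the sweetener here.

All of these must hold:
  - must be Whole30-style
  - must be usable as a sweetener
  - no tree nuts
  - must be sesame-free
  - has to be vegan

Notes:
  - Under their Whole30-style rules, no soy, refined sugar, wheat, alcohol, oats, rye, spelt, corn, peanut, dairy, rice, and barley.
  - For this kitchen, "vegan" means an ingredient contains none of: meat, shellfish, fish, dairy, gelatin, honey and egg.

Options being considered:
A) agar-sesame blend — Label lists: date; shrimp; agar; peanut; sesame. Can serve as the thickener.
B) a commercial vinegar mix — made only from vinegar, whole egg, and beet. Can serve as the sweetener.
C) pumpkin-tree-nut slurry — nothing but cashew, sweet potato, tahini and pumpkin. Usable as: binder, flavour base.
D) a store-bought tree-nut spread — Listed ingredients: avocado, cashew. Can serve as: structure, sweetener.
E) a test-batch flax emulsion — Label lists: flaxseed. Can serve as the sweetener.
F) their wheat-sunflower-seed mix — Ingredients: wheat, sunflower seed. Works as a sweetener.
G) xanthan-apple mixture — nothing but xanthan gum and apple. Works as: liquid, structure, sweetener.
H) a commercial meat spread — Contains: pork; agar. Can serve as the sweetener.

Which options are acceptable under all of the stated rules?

E, G

A: not usable as a sweetener; has peanut, so not Whole30-style (and 2 more) — no
B: has whole egg, so not vegan — no
C: not usable as a sweetener; has tahini, so not sesame-free (and 1 more) — out
D: has cashew, so not tree-nut-free — out
E: works as a sweetener, no tree nuts, no sesame — OK
F: has wheat, so not Whole30-style — no
G: only apple and xanthan gum; none excluded — valid
H: has pork, so not vegan — out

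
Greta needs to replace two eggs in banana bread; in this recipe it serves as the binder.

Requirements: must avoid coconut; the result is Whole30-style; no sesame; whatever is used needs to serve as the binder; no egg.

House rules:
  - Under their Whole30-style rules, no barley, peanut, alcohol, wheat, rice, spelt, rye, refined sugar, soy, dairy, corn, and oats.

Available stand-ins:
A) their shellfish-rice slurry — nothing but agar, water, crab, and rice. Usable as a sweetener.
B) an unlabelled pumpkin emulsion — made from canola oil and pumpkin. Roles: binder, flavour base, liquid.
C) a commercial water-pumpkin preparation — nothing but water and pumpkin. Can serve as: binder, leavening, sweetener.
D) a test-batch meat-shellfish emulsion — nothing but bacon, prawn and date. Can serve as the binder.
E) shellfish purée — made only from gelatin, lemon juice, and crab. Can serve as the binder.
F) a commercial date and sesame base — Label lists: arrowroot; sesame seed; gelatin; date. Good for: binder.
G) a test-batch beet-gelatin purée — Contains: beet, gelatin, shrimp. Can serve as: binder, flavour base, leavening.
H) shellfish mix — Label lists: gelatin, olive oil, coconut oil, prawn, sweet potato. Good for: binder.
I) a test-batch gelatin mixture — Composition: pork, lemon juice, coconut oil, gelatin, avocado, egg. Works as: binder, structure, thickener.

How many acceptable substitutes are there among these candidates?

5

A: not usable as a binder; has rice, so not Whole30-style — no
B: no sesame, no coconut — OK
C: only pumpkin and water; none excluded — valid
D: no sesame, Whole30-style — valid
E: no sesame, no egg — OK
F: has sesame seed, so not sesame-free — out
G: only gelatin, shrimp, and beet; none excluded — OK
H: has coconut oil, so not coconut-free — out
I: has coconut oil, so not coconut-free; has egg, so not egg-free — no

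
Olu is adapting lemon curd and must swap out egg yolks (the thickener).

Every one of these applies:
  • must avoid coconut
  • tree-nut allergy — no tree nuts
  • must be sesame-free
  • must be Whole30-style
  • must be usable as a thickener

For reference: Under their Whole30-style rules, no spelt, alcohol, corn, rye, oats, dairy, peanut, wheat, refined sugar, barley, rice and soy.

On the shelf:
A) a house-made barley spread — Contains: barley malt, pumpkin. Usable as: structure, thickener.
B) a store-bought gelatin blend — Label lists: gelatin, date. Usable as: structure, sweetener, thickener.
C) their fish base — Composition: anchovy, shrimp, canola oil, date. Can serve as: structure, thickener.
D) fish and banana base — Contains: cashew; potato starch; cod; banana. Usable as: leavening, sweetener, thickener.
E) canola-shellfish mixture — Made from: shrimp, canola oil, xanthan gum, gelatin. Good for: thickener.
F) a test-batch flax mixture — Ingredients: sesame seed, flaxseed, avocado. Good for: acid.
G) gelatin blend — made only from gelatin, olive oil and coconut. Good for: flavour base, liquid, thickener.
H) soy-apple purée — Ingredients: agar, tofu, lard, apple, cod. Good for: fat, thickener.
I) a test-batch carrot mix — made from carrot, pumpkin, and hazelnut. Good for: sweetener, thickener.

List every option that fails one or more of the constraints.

A, D, F, G, H, I

A: has barley malt, so not Whole30-style — out
B: only gelatin and date; none excluded — keep
C: all constraints satisfied — OK
D: has cashew, so not tree-nut-free — no
E: gelatin and shrimp etc. — none of it excluded — valid
F: not usable as a thickener; has sesame seed, so not sesame-free — no
G: has coconut, so not coconut-free — no
H: has tofu, so not Whole30-style — reject
I: has hazelnut, so not tree-nut-free — reject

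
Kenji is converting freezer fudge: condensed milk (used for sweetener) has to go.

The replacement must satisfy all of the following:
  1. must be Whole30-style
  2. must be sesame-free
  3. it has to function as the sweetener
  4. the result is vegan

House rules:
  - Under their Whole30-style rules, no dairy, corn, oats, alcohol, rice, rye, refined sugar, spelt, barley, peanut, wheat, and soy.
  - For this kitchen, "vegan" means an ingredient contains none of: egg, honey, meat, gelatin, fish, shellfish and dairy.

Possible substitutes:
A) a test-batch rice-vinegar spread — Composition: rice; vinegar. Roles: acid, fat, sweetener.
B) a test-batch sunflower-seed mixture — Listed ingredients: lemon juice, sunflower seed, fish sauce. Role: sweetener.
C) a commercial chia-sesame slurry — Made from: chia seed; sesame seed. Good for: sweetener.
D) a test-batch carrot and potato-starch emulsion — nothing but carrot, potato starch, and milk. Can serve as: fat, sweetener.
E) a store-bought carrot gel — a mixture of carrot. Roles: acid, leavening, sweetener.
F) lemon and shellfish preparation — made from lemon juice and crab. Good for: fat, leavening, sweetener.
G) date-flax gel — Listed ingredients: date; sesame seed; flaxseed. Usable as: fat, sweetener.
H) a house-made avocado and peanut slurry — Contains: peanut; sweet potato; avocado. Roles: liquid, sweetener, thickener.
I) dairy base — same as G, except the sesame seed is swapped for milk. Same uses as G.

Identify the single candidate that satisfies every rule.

E

A: has rice, so not Whole30-style — no
B: has fish sauce, so not vegan — reject
C: has sesame seed, so not sesame-free — no
D: has milk, so not Whole30-style; has milk, so not vegan — reject
E: only carrot; none excluded — valid
F: has crab, so not vegan — no
G: has sesame seed, so not sesame-free — reject
H: has peanut, so not Whole30-style — no
I: has milk, so not Whole30-style; has milk, so not vegan — no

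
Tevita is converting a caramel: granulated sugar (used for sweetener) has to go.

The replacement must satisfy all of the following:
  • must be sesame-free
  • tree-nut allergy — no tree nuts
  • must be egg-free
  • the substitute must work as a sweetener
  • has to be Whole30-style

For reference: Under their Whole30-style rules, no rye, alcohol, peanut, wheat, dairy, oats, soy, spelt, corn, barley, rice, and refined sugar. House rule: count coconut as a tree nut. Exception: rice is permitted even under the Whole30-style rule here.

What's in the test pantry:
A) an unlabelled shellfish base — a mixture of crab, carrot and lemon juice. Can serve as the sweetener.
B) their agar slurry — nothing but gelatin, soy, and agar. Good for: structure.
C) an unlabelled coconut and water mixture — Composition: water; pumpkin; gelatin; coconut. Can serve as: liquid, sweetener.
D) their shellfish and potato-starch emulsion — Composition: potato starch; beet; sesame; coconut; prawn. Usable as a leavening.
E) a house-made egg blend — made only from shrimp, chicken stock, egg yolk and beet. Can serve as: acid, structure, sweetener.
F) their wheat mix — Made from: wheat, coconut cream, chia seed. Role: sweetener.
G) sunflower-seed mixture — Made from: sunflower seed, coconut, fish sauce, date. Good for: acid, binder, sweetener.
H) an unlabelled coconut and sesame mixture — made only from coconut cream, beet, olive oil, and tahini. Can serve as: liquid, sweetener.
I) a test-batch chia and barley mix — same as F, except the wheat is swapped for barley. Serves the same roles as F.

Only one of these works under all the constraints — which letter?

A: no sesame, no egg — keep
B: not usable as a sweetener; has soy, so not Whole30-style — no
C: has coconut, so not tree-nut-free — out
D: not usable as a sweetener; has coconut, so not tree-nut-free (and 1 more) — no
E: has egg yolk, so not egg-free — no
F: has wheat, so not Whole30-style; has coconut cream, so not tree-nut-free — reject
G: has coconut, so not tree-nut-free — out
H: has coconut cream, so not tree-nut-free; has tahini, so not sesame-free — no
I: has barley, so not Whole30-style; has coconut cream, so not tree-nut-free — no

A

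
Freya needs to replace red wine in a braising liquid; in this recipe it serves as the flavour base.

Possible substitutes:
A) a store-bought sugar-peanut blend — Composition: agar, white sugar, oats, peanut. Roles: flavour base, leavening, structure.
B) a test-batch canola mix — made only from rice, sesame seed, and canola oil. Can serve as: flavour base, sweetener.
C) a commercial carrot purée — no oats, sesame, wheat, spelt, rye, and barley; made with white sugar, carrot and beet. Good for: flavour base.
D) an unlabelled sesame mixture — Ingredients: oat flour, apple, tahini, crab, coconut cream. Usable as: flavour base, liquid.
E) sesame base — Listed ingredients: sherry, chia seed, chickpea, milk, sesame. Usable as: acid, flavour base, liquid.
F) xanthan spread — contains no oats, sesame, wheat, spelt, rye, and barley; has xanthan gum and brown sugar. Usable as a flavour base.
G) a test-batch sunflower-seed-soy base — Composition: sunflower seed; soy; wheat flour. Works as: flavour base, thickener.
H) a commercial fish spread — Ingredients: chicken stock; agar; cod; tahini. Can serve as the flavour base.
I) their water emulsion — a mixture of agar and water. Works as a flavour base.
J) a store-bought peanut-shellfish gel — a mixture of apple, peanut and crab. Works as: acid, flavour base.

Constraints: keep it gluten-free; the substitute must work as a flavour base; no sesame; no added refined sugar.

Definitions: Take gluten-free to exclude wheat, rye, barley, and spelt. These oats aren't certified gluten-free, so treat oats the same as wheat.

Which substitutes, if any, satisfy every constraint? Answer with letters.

A: has oats, so not gluten-free; has white sugar, so not no-added-sugar — reject
B: has sesame seed, so not sesame-free — no
C: has white sugar, so not no-added-sugar — reject
D: has oat flour, so not gluten-free; has tahini, so not sesame-free — out
E: has sesame, so not sesame-free — out
F: has brown sugar, so not no-added-sugar — no
G: has wheat flour, so not gluten-free — no
H: has tahini, so not sesame-free — reject
I: only agar and water; none excluded — OK
J: works as a flavour base, gluten-free, no sesame — valid

I, J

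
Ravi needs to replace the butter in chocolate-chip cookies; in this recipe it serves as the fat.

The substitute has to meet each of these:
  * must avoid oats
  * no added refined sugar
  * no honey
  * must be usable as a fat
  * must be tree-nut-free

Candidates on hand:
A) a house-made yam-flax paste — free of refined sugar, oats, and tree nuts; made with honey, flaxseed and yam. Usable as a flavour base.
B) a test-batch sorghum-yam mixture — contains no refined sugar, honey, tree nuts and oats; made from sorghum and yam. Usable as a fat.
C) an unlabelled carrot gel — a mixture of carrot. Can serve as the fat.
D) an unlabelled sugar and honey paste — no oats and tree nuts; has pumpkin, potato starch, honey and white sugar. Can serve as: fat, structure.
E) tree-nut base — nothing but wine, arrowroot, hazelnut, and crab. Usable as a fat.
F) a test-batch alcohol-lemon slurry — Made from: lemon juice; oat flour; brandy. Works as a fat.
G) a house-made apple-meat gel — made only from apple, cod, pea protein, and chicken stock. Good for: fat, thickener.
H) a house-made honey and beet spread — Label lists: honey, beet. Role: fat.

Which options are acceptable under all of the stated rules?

A: not usable as a fat; has honey, so not honey-free — out
B: nothing on the exclusion list — valid
C: only carrot; none excluded — valid
D: has honey, so not honey-free; has white sugar, so not no-added-sugar — out
E: has hazelnut, so not tree-nut-free — reject
F: has oat flour, so not oat-free — out
G: works as a fat, no oats, no honey — valid
H: has honey, so not honey-free — reject

B, C, G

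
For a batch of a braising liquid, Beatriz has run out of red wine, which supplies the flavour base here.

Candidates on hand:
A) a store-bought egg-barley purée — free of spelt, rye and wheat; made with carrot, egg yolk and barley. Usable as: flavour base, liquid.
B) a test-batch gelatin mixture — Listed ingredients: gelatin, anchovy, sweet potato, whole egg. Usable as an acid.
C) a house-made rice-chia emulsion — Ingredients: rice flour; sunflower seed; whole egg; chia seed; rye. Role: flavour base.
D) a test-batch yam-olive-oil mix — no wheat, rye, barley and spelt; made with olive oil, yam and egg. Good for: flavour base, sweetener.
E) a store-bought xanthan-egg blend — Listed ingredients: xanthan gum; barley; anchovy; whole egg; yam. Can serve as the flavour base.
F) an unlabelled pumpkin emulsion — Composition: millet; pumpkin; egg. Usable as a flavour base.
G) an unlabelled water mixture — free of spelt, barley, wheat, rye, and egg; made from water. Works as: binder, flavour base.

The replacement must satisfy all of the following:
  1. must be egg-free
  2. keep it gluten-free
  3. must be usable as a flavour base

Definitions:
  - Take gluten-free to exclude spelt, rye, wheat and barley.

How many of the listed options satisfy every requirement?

A: has barley, so not gluten-free; has egg yolk, so not egg-free — reject
B: not usable as a flavour base; has whole egg, so not egg-free — out
C: has rye, so not gluten-free; has whole egg, so not egg-free — no
D: has egg, so not egg-free — no
E: has barley, so not gluten-free; has whole egg, so not egg-free — reject
F: has egg, so not egg-free — out
G: works as a flavour base, gluten-free, no egg — keep

1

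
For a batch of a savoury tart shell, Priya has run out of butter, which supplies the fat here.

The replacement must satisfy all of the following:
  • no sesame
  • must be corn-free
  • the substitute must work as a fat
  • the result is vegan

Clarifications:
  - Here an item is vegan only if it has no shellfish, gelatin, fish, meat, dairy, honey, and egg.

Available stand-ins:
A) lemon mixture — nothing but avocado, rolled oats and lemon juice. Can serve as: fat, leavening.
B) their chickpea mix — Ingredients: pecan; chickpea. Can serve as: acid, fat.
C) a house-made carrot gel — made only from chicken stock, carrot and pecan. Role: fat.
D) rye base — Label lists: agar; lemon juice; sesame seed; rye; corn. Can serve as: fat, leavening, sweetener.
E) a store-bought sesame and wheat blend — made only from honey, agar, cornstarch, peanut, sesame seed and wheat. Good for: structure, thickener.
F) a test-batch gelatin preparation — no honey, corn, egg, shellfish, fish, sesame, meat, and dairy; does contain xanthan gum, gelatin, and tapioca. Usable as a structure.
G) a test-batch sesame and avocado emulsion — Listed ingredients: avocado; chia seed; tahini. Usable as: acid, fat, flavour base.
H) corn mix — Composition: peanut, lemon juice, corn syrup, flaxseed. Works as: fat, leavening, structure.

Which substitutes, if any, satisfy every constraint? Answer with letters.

A, B

A: all constraints satisfied — OK
B: only pecan and chickpea; none excluded — valid
C: has chicken stock, so not vegan — reject
D: has sesame seed, so not sesame-free; has corn, so not corn-free — no
E: not usable as a fat; has honey, so not vegan (and 2 more) — no
F: not usable as a fat; has gelatin, so not vegan — no
G: has tahini, so not sesame-free — reject
H: has corn syrup, so not corn-free — reject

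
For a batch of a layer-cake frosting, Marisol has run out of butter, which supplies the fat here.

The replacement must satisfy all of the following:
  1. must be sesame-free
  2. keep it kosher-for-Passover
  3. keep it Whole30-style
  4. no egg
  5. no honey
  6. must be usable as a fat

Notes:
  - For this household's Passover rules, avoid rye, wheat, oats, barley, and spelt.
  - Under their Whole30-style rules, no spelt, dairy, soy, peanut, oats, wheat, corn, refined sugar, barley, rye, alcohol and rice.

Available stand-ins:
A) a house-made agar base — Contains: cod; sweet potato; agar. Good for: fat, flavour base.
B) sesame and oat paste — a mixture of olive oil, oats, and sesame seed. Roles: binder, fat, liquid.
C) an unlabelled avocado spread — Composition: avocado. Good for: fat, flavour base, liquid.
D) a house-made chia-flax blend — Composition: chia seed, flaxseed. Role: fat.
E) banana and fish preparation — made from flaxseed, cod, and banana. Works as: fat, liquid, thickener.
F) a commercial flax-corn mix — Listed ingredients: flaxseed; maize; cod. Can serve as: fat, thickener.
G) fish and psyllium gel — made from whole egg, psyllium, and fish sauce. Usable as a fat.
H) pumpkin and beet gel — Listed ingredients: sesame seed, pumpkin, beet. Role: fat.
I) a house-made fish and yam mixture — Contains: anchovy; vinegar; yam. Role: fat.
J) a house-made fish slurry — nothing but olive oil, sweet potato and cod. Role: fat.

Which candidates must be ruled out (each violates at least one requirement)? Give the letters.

A: works as a fat, Whole30-style, no honey — OK
B: has oats, so not kosher-for-Passover; has oats, so not Whole30-style (and 1 more) — reject
C: works as a fat, kosher-for-Passover, Whole30-style — keep
D: no egg, no sesame — keep
E: only cod, flaxseed and banana; none excluded — OK
F: has maize, so not Whole30-style — reject
G: has whole egg, so not egg-free — reject
H: has sesame seed, so not sesame-free — reject
I: nothing on the exclusion list — OK
J: only cod, sweet potato, and olive oil; none excluded — OK

B, F, G, H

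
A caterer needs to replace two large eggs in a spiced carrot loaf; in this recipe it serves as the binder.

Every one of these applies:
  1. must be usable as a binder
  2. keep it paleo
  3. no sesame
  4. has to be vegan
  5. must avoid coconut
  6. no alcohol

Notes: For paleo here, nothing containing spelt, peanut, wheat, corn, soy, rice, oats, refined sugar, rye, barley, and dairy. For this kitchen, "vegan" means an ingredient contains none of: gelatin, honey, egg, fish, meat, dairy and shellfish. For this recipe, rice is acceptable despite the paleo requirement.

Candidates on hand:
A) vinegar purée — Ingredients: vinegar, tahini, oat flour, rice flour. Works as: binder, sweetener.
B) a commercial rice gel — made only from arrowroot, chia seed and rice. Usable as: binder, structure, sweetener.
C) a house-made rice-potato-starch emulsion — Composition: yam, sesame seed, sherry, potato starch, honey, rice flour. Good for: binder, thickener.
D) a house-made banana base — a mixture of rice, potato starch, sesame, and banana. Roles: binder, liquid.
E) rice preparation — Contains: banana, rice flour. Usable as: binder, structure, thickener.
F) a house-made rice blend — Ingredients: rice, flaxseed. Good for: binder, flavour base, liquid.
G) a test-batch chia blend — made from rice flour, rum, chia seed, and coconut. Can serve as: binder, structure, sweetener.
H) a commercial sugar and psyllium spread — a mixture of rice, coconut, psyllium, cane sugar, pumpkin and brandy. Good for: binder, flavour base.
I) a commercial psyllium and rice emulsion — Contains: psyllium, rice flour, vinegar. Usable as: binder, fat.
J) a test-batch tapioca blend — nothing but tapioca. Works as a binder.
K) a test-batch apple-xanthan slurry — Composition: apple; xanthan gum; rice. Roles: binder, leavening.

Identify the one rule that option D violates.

sesame-free

usable as a binder: satisfied
paleo: satisfied
vegan: satisfied
sesame-free: has sesame — fails
coconut-free: satisfied
alcohol-free: satisfied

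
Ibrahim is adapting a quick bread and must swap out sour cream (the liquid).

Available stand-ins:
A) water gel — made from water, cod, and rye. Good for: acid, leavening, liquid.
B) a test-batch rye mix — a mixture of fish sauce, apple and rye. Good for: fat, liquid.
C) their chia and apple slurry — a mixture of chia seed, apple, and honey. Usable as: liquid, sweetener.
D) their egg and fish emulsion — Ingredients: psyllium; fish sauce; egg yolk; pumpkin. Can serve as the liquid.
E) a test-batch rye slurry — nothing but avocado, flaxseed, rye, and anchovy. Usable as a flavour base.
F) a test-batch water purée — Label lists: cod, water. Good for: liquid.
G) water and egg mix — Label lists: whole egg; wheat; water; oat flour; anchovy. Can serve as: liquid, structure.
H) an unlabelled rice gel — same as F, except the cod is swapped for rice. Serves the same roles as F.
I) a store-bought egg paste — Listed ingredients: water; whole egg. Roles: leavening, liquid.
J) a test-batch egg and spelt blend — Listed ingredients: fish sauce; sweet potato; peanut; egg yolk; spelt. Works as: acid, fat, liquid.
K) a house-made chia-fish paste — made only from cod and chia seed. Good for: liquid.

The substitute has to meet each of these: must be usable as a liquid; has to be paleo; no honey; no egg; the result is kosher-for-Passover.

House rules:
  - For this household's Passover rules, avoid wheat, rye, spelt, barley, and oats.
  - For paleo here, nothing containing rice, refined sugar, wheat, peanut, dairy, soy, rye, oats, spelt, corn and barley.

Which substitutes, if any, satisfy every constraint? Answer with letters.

A: has rye, so not kosher-for-Passover; has rye, so not paleo — no
B: has rye, so not kosher-for-Passover; has rye, so not paleo — no
C: has honey, so not honey-free — no
D: has egg yolk, so not egg-free — no
E: not usable as a liquid; has rye, so not kosher-for-Passover (and 1 more) — reject
F: only cod and water; none excluded — valid
G: has oat flour, so not kosher-for-Passover; has oat flour, so not paleo (and 1 more) — out
H: has rice, so not paleo — out
I: has whole egg, so not egg-free — out
J: has spelt, so not kosher-for-Passover; has peanut, so not paleo (and 1 more) — reject
K: all constraints satisfied — keep

F, K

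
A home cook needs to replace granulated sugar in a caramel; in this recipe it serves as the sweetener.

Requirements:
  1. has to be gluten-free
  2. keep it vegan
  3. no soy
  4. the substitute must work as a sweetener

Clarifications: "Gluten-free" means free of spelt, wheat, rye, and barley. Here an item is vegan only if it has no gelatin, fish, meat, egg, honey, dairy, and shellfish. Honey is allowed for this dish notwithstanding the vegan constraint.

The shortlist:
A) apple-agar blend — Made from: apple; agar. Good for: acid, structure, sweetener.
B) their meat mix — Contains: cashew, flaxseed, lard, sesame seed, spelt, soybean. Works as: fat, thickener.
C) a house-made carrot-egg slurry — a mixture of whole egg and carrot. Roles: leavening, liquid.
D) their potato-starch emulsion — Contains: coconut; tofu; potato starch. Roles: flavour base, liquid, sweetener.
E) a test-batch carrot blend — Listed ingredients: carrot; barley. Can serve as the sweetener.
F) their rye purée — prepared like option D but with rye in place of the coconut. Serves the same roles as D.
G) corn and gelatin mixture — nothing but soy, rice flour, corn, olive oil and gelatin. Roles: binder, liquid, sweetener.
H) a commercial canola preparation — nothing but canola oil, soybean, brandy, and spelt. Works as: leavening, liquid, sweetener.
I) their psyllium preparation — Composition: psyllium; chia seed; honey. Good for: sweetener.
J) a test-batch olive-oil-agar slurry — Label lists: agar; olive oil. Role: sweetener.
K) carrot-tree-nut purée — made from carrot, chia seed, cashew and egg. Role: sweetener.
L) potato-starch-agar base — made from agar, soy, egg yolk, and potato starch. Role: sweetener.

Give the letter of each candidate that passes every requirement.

A, I, J

A: all constraints satisfied — valid
B: not usable as a sweetener; has spelt, so not gluten-free (and 2 more) — no
C: not usable as a sweetener; has whole egg, so not vegan — out
D: has tofu, so not soy-free — reject
E: has barley, so not gluten-free — reject
F: has rye, so not gluten-free; has tofu, so not soy-free — out
G: has gelatin, so not vegan; has soy, so not soy-free — no
H: has spelt, so not gluten-free; has soybean, so not soy-free — reject
I: honey is permitted under the vegan carve-out; nothing else excluded — OK
J: works as a sweetener, no soy, gluten-free — keep
K: has egg, so not vegan — reject
L: has egg yolk, so not vegan; has soy, so not soy-free — reject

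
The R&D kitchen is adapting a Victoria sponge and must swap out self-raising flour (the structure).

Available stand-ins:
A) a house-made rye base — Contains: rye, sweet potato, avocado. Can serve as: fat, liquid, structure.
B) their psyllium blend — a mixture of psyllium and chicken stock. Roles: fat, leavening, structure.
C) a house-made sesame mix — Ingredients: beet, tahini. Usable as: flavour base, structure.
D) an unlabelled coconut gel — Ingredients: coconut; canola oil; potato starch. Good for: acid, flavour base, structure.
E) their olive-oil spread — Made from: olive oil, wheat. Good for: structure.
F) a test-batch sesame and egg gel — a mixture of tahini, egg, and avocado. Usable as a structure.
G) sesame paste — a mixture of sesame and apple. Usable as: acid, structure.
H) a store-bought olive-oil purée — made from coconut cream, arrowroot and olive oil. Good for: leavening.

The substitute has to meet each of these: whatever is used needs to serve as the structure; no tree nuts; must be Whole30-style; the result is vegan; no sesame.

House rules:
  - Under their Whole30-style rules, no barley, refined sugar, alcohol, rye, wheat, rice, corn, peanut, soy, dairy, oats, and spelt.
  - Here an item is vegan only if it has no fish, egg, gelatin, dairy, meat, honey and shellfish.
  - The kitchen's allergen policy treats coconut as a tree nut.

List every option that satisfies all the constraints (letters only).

none

A: has rye, so not Whole30-style — reject
B: has chicken stock, so not vegan — no
C: has tahini, so not sesame-free — no
D: has coconut, so not tree-nut-free — out
E: has wheat, so not Whole30-style — out
F: has egg, so not vegan; has tahini, so not sesame-free — reject
G: has sesame, so not sesame-free — reject
H: not usable as a structure; has coconut cream, so not tree-nut-free — reject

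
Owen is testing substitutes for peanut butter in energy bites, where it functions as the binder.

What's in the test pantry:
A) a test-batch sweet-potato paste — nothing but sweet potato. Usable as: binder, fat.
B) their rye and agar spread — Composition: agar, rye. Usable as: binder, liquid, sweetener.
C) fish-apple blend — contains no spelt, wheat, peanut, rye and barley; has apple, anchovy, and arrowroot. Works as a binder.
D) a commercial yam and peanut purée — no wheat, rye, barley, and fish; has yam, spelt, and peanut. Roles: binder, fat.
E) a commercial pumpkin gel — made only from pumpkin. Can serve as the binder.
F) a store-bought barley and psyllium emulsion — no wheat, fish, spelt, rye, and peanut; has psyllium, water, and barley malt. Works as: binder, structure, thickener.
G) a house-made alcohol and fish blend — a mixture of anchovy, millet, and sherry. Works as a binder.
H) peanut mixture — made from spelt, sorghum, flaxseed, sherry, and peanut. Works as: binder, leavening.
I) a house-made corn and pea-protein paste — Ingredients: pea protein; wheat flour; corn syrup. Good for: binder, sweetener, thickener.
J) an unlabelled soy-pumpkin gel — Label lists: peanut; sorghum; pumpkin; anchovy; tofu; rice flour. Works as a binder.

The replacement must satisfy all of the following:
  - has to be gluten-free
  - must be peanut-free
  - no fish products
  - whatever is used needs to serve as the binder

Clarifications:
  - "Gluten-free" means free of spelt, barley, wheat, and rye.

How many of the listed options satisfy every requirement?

2

A: only sweet potato; none excluded — valid
B: has rye, so not gluten-free — reject
C: has anchovy, so not fish-free — no
D: has spelt, so not gluten-free; has peanut, so not peanut-free — reject
E: no peanut, no fish — valid
F: has barley malt, so not gluten-free — out
G: has anchovy, so not fish-free — reject
H: has spelt, so not gluten-free; has peanut, so not peanut-free — reject
I: has wheat flour, so not gluten-free — reject
J: has anchovy, so not fish-free; has peanut, so not peanut-free — reject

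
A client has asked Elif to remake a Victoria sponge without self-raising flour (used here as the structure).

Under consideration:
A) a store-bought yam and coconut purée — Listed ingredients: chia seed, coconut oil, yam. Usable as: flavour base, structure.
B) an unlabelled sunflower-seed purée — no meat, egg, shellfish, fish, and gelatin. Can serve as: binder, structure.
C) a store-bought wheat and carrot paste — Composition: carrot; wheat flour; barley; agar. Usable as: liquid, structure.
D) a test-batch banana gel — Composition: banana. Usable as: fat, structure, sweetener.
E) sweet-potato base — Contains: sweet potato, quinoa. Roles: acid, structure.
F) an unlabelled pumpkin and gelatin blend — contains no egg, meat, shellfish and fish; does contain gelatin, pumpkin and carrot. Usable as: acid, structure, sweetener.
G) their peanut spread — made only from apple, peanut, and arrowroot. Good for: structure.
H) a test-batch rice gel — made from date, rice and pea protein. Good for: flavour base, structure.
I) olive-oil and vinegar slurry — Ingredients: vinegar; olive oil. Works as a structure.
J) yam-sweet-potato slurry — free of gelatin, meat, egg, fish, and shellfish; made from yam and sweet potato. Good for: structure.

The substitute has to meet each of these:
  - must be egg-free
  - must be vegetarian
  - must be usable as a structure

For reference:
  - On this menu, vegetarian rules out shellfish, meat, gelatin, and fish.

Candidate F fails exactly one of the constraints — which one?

vegetarian

usable as a structure: satisfied
vegetarian: has gelatin — fails
egg-free: satisfied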